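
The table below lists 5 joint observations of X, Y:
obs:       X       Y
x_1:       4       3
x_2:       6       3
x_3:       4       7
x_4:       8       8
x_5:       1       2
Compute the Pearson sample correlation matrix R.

Step 1 — column means:
  mean(X) = (4 + 6 + 4 + 8 + 1) / 5 = 23/5 = 4.6
  mean(Y) = (3 + 3 + 7 + 8 + 2) / 5 = 23/5 = 4.6

Step 2 — sample variances and covariances s[i,j] = (1/(n-1)) · Σ_k (x_{k,i} - mean_i) · (x_{k,j} - mean_j), with n-1 = 4:
  s[X,X] = ((-0.6)·(-0.6) + (1.4)·(1.4) + (-0.6)·(-0.6) + (3.4)·(3.4) + (-3.6)·(-3.6)) / 4 = 27.2/4 = 6.8
  s[X,Y] = ((-0.6)·(-1.6) + (1.4)·(-1.6) + (-0.6)·(2.4) + (3.4)·(3.4) + (-3.6)·(-2.6)) / 4 = 18.2/4 = 4.55
  s[Y,Y] = ((-1.6)·(-1.6) + (-1.6)·(-1.6) + (2.4)·(2.4) + (3.4)·(3.4) + (-2.6)·(-2.6)) / 4 = 29.2/4 = 7.3
  Sample standard deviations s_i = √(s[i,i]):
  s(X) = √(6.8) = 2.6077
  s(Y) = √(7.3) = 2.7019

Step 3 — r_{ij} = s_{ij} / (s_i · s_j):
  r[X,X] = 1 (diagonal).
  r[X,Y] = 4.55 / (2.6077 · 2.7019) = 4.55 / 7.0456 = 0.6458
  r[Y,Y] = 1 (diagonal).

R is symmetric with unit diagonal. Assembling:

R = [[1, 0.6458],
 [0.6458, 1]]


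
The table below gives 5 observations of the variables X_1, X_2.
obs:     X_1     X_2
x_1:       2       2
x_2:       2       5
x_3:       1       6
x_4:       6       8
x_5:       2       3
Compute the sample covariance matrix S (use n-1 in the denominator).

Step 1 — column means:
  mean(X_1) = (2 + 2 + 1 + 6 + 2) / 5 = 13/5 = 2.6
  mean(X_2) = (2 + 5 + 6 + 8 + 3) / 5 = 24/5 = 4.8

Step 2 — sample covariance S[i,j] = (1/(n-1)) · Σ_k (x_{k,i} - mean_i) · (x_{k,j} - mean_j), with n-1 = 4.
  S[X_1,X_1] = ((-0.6)·(-0.6) + (-0.6)·(-0.6) + (-1.6)·(-1.6) + (3.4)·(3.4) + (-0.6)·(-0.6)) / 4 = 15.2/4 = 3.8
  S[X_1,X_2] = ((-0.6)·(-2.8) + (-0.6)·(0.2) + (-1.6)·(1.2) + (3.4)·(3.2) + (-0.6)·(-1.8)) / 4 = 11.6/4 = 2.9
  S[X_2,X_2] = ((-2.8)·(-2.8) + (0.2)·(0.2) + (1.2)·(1.2) + (3.2)·(3.2) + (-1.8)·(-1.8)) / 4 = 22.8/4 = 5.7

S is symmetric (S[j,i] = S[i,j]). Assembling:

S = [[3.8, 2.9],
 [2.9, 5.7]]


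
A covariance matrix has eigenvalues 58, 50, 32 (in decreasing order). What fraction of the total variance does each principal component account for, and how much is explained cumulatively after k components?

Step 1 — total variance = trace(Sigma) = Σ λ_i = 58 + 50 + 32 = 140.

Step 2 — fraction explained by component i = λ_i / Σ λ:
  PC1: 58/140 = 0.4143
  PC2: 50/140 = 0.3571
  PC3: 32/140 = 0.2286

Step 3 — cumulative fraction after k components = (λ_1 + ... + λ_k) / Σ λ:
  k = 1: 58/140 = 0.4143
  k = 2: (58 + 50)/140 = 108/140 = 0.7714
  k = 3: (58 + 50 + 32)/140 = 140/140 = 1

Summary (fraction, with percent):

explained: PC1 0.4143 (41.43%), PC2 0.3571 (35.71%), PC3 0.2286 (22.86%);  cumulative: 0.4143, 0.7714, 1


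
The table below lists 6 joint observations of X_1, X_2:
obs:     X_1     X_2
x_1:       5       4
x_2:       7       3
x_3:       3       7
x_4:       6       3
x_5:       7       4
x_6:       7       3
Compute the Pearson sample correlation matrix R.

Step 1 — column means:
  mean(X_1) = (5 + 7 + 3 + 6 + 7 + 7) / 6 = 35/6 = 5.8333
  mean(X_2) = (4 + 3 + 7 + 3 + 4 + 3) / 6 = 24/6 = 4

Step 2 — sample variances and covariances s[i,j] = (1/(n-1)) · Σ_k (x_{k,i} - mean_i) · (x_{k,j} - mean_j), with n-1 = 5:
  s[X_1,X_1] = ((-0.8333)·(-0.8333) + (1.1667)·(1.1667) + (-2.8333)·(-2.8333) + (0.1667)·(0.1667) + (1.1667)·(1.1667) + (1.1667)·(1.1667)) / 5 = 12.8333/5 = 2.5667
  s[X_1,X_2] = ((-0.8333)·(0) + (1.1667)·(-1) + (-2.8333)·(3) + (0.1667)·(-1) + (1.1667)·(0) + (1.1667)·(-1)) / 5 = -11/5 = -2.2
  s[X_2,X_2] = ((0)·(0) + (-1)·(-1) + (3)·(3) + (-1)·(-1) + (0)·(0) + (-1)·(-1)) / 5 = 12/5 = 2.4
  Sample standard deviations s_i = √(s[i,i]):
  s(X_1) = √(2.5667) = 1.6021
  s(X_2) = √(2.4) = 1.5492

Step 3 — r_{ij} = s_{ij} / (s_i · s_j):
  r[X_1,X_1] = 1 (diagonal).
  r[X_1,X_2] = -2.2 / (1.6021 · 1.5492) = -2.2 / 2.4819 = -0.8864
  r[X_2,X_2] = 1 (diagonal).

R is symmetric with unit diagonal. Assembling:

R = [[1, -0.8864],
 [-0.8864, 1]]


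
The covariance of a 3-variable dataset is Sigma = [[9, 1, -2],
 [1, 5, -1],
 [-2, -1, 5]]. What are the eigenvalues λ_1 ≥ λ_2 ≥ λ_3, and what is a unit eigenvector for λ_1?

Step 1 — characteristic polynomial p(λ) = det(λI - Sigma) = λ³ - tr·λ² + c_1·λ - det, where tr = trace, c_1 = sum of the principal 2×2 minors, det = det(Sigma):
  tr = 9 + 5 + 5 = 19,
  c_1 = (9·5 - (1)²) + (9·5 - (-2)²) + (5·5 - (-1)²) = 44 + 41 + 24 = 109,
  det = 9·(5·5 - (-1)²) - (1)·((1)·5 - (-1)·(-2)) + (-2)·((1)·(-1) - 5·(-2)) = 9·(24) - (1)·(3) + (-2)·(9) = 195.
  So p(λ) = λ³ - 19λ² + 109λ - 195.
Step 2 — look for an integer root (rational root theorem: any rational root is an integer divisor of 195). Testing λ = 5:
  p(5) = 125 - 475 + 545 - 195 = 0  ✓
  Dividing out (λ - 5): p(λ) = (λ - 5)(λ² - 14λ + 39).
Step 3 — remaining eigenvalues from the quadratic λ² - 14λ + 39 = 0:
  Δ = 14² - 4·39 = 196 - 156 = 40,  λ = (14 ± √40)/2 = (14 ± 6.3246)/2 ≈ 10.1623 or 3.8377.
  Sorted: λ_1 = 10.1623,  λ_2 = 5,  λ_3 = 3.8377  (check: sum = 19 = tr ✓).

Step 4 — unit eigenvector for λ_1 ≈ 10.1623: v spans the null space of (Sigma - λ_1 I), whose rows are
  r_1 = (-1.1623, 1, -2),  r_2 = (1, -5.1623, -1),  r_3 = (-2, -1, -5.1623).
  v is orthogonal to every row, so take v ∝ r_1 × r_2 = ((1)·(-1) - (-2)·(-5.1623), (-2)·(1) - (-1.1623)·(-1), (-1.1623)·(-5.1623) - (1)·(1)) ≈ (-11.3246, -3.1623, 5).
  Rescale (multiply by -1 so the first nonzero entry is positive): u = (11.3246, 3.1623, -5).
  ||u|| = √((11.3246)² + (3.1623)² + (-5)²) = √(163.2456) ≈ 12.7768,  v_1 = u/||u|| ≈ (0.8863, 0.2475, -0.3913) (||v_1|| = 1).

λ_1 = 10.1623,  λ_2 = 5,  λ_3 = 3.8377;  v_1 ≈ (0.8863, 0.2475, -0.3913)


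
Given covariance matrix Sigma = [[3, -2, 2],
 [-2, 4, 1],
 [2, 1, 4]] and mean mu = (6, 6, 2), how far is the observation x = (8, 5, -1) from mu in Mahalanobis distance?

Step 1 — centre the observation: (x - mu) = (2, -1, -3).

Step 2 — invert Sigma (cofactor / det for 3×3, or solve directly):
  Sigma^{-1} = [[3, 2, -2],
 [2, 1.6, -1.4],
 [-2, -1.4, 1.6]].

Step 3 — form the quadratic (x - mu)^T · Sigma^{-1} · (x - mu):
  Sigma^{-1} · (x - mu) = (10, 6.6, -7.4).
  (x - mu)^T · [Sigma^{-1} · (x - mu)] = (2)·(10) + (-1)·(6.6) + (-3)·(-7.4) = 35.6.

Step 4 — take square root: d = √(35.6) ≈ 5.9666.

d(x, mu) = √(35.6) ≈ 5.9666


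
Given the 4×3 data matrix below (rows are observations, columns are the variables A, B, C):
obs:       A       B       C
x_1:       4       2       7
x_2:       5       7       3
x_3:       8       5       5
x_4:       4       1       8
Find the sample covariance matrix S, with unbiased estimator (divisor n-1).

Step 1 — column means:
  mean(A) = (4 + 5 + 8 + 4) / 4 = 21/4 = 5.25
  mean(B) = (2 + 7 + 5 + 1) / 4 = 15/4 = 3.75
  mean(C) = (7 + 3 + 5 + 8) / 4 = 23/4 = 5.75

Step 2 — sample covariance S[i,j] = (1/(n-1)) · Σ_k (x_{k,i} - mean_i) · (x_{k,j} - mean_j), with n-1 = 3.
  S[A,A] = ((-1.25)·(-1.25) + (-0.25)·(-0.25) + (2.75)·(2.75) + (-1.25)·(-1.25)) / 3 = 10.75/3 = 3.5833
  S[A,B] = ((-1.25)·(-1.75) + (-0.25)·(3.25) + (2.75)·(1.25) + (-1.25)·(-2.75)) / 3 = 8.25/3 = 2.75
  S[A,C] = ((-1.25)·(1.25) + (-0.25)·(-2.75) + (2.75)·(-0.75) + (-1.25)·(2.25)) / 3 = -5.75/3 = -1.9167
  S[B,B] = ((-1.75)·(-1.75) + (3.25)·(3.25) + (1.25)·(1.25) + (-2.75)·(-2.75)) / 3 = 22.75/3 = 7.5833
  S[B,C] = ((-1.75)·(1.25) + (3.25)·(-2.75) + (1.25)·(-0.75) + (-2.75)·(2.25)) / 3 = -18.25/3 = -6.0833
  S[C,C] = ((1.25)·(1.25) + (-2.75)·(-2.75) + (-0.75)·(-0.75) + (2.25)·(2.25)) / 3 = 14.75/3 = 4.9167

S is symmetric (S[j,i] = S[i,j]). Assembling:

S = [[3.5833, 2.75, -1.9167],
 [2.75, 7.5833, -6.0833],
 [-1.9167, -6.0833, 4.9167]]


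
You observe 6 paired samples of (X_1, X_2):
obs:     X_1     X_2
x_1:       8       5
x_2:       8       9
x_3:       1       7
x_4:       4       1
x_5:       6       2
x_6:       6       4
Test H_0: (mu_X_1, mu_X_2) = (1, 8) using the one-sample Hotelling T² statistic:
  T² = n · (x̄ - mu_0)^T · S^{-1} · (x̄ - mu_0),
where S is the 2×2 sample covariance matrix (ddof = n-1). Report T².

Step 1 — sample mean vector:
  mean(X_1) = (8 + 8 + 1 + 4 + 6 + 6) / 6 = 33/6 = 5.5
  mean(X_2) = (5 + 9 + 7 + 1 + 2 + 4) / 6 = 28/6 = 4.6667
  x̄ = (5.5, 4.6667),  deviation x̄ - mu_0 = (5.5, 4.6667) - (1, 8) = (4.5, -3.3333).

Step 2 — sample covariance matrix, S[i,j] = (1/(n-1)) · Σ_k (x_{k,i} - mean_i) · (x_{k,j} - mean_j), divisor n-1 = 5:
  S[X_1,X_1] = ((2.5)·(2.5) + (2.5)·(2.5) + (-4.5)·(-4.5) + (-1.5)·(-1.5) + (0.5)·(0.5) + (0.5)·(0.5)) / 5 = 35.5/5 = 7.1
  S[X_1,X_2] = ((2.5)·(0.3333) + (2.5)·(4.3333) + (-4.5)·(2.3333) + (-1.5)·(-3.6667) + (0.5)·(-2.6667) + (0.5)·(-0.6667)) / 5 = 5/5 = 1
  S[X_2,X_2] = ((0.3333)·(0.3333) + (4.3333)·(4.3333) + (2.3333)·(2.3333) + (-3.6667)·(-3.6667) + (-2.6667)·(-2.6667) + (-0.6667)·(-0.6667)) / 5 = 45.3333/5 = 9.0667
  S = [[7.1, 1],
 [1, 9.0667]].

Step 3 — invert S. det(S) = 7.1·9.0667 - (1)² = 63.3733.
  S^{-1} = (1/det) · [[d, -b], [-b, a]] = [[0.1431, -0.0158],
 [-0.0158, 0.112]].

Step 4 — quadratic form (x̄ - mu_0)^T · S^{-1} · (x̄ - mu_0):
  S^{-1} · (x̄ - mu_0) = (0.6964, -0.4445),
  (x̄ - mu_0)^T · [...] = (4.5)·(0.6964) + (-3.3333)·(-0.4445) = 4.6153.

Step 5 — scale by n: T² = 6 · 4.6153 = 27.692.

T² ≈ 27.692


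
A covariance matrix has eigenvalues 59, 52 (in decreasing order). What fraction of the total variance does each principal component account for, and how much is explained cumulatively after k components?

Step 1 — total variance = trace(Sigma) = Σ λ_i = 59 + 52 = 111.

Step 2 — fraction explained by component i = λ_i / Σ λ:
  PC1: 59/111 = 0.5315
  PC2: 52/111 = 0.4685

Step 3 — cumulative fraction after k components = (λ_1 + ... + λ_k) / Σ λ:
  k = 1: 59/111 = 0.5315
  k = 2: (59 + 52)/111 = 111/111 = 1

Summary (fraction, with percent):

explained: PC1 0.5315 (53.15%), PC2 0.4685 (46.85%);  cumulative: 0.5315, 1


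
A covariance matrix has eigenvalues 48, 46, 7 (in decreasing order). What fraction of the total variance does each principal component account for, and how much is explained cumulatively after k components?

Step 1 — total variance = trace(Sigma) = Σ λ_i = 48 + 46 + 7 = 101.

Step 2 — fraction explained by component i = λ_i / Σ λ:
  PC1: 48/101 = 0.4752
  PC2: 46/101 = 0.4554
  PC3: 7/101 = 0.0693

Step 3 — cumulative fraction after k components = (λ_1 + ... + λ_k) / Σ λ:
  k = 1: 48/101 = 0.4752
  k = 2: (48 + 46)/101 = 94/101 = 0.9307
  k = 3: (48 + 46 + 7)/101 = 101/101 = 1

Summary (fraction, with percent):

explained: PC1 0.4752 (47.52%), PC2 0.4554 (45.54%), PC3 0.0693 (6.93%);  cumulative: 0.4752, 0.9307, 1


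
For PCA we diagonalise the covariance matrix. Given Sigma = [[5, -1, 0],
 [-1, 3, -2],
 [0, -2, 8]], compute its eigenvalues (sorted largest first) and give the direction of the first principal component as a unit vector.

Step 1 — characteristic polynomial p(λ) = det(λI - Sigma) = λ³ - tr·λ² + c_1·λ - det, where tr = trace, c_1 = sum of the principal 2×2 minors, det = det(Sigma):
  tr = 5 + 3 + 8 = 16,
  c_1 = (5·3 - (-1)²) + (5·8 - (0)²) + (3·8 - (-2)²) = 14 + 40 + 20 = 74,
  det = 5·(3·8 - (-2)²) - (-1)·((-1)·8 - (-2)·(0)) + (0)·((-1)·(-2) - 3·(0)) = 5·(20) - (-1)·(-8) + (0)·(2) = 92.
  So p(λ) = λ³ - 16λ² + 74λ - 92.
Step 2 — look for an integer root (rational root theorem: any rational root is an integer divisor of 92). Testing λ = 2:
  p(2) = 8 - 64 + 148 - 92 = 0  ✓
  Dividing out (λ - 2): p(λ) = (λ - 2)(λ² - 14λ + 46).
Step 3 — remaining eigenvalues from the quadratic λ² - 14λ + 46 = 0:
  Δ = 14² - 4·46 = 196 - 184 = 12,  λ = (14 ± √12)/2 = (14 ± 3.4641)/2 ≈ 8.7321 or 5.2679.
  Sorted: λ_1 = 8.7321,  λ_2 = 5.2679,  λ_3 = 2  (check: sum = 16 = tr ✓).

Step 4 — unit eigenvector for λ_1 ≈ 8.7321: v spans the null space of (Sigma - λ_1 I), whose rows are
  r_1 = (-3.7321, -1, 0),  r_2 = (-1, -5.7321, -2),  r_3 = (0, -2, -0.7321).
  v is orthogonal to every row, so take v ∝ r_1 × r_2 = ((-1)·(-2) - (0)·(-5.7321), (0)·(-1) - (-3.7321)·(-2), (-3.7321)·(-5.7321) - (-1)·(-1)) ≈ (2, -7.4641, 20.3923).
  Let u = (2, -7.4641, 20.3923).
  ||u|| = √((2)² + (-7.4641)² + (20.3923)²) = √(475.5589) ≈ 21.8073,  v_1 = u/||u|| ≈ (0.0917, -0.3423, 0.9351) (||v_1|| = 1).

λ_1 = 8.7321,  λ_2 = 5.2679,  λ_3 = 2;  v_1 ≈ (0.0917, -0.3423, 0.9351)


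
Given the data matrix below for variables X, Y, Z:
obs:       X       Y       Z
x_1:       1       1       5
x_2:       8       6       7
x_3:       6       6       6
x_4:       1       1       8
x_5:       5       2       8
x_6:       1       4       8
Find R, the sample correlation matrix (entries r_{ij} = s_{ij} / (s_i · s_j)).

Step 1 — column means:
  mean(X) = (1 + 8 + 6 + 1 + 5 + 1) / 6 = 22/6 = 3.6667
  mean(Y) = (1 + 6 + 6 + 1 + 2 + 4) / 6 = 20/6 = 3.3333
  mean(Z) = (5 + 7 + 6 + 8 + 8 + 8) / 6 = 42/6 = 7

Step 2 — sample variances and covariances s[i,j] = (1/(n-1)) · Σ_k (x_{k,i} - mean_i) · (x_{k,j} - mean_j), with n-1 = 5:
  s[X,X] = ((-2.6667)·(-2.6667) + (4.3333)·(4.3333) + (2.3333)·(2.3333) + (-2.6667)·(-2.6667) + (1.3333)·(1.3333) + (-2.6667)·(-2.6667)) / 5 = 47.3333/5 = 9.4667
  s[X,Y] = ((-2.6667)·(-2.3333) + (4.3333)·(2.6667) + (2.3333)·(2.6667) + (-2.6667)·(-2.3333) + (1.3333)·(-1.3333) + (-2.6667)·(0.6667)) / 5 = 26.6667/5 = 5.3333
  s[X,Z] = ((-2.6667)·(-2) + (4.3333)·(0) + (2.3333)·(-1) + (-2.6667)·(1) + (1.3333)·(1) + (-2.6667)·(1)) / 5 = -1/5 = -0.2
  s[Y,Y] = ((-2.3333)·(-2.3333) + (2.6667)·(2.6667) + (2.6667)·(2.6667) + (-2.3333)·(-2.3333) + (-1.3333)·(-1.3333) + (0.6667)·(0.6667)) / 5 = 27.3333/5 = 5.4667
  s[Y,Z] = ((-2.3333)·(-2) + (2.6667)·(0) + (2.6667)·(-1) + (-2.3333)·(1) + (-1.3333)·(1) + (0.6667)·(1)) / 5 = -1/5 = -0.2
  s[Z,Z] = ((-2)·(-2) + (0)·(0) + (-1)·(-1) + (1)·(1) + (1)·(1) + (1)·(1)) / 5 = 8/5 = 1.6
  Sample standard deviations s_i = √(s[i,i]):
  s(X) = √(9.4667) = 3.0768
  s(Y) = √(5.4667) = 2.3381
  s(Z) = √(1.6) = 1.2649

Step 3 — r_{ij} = s_{ij} / (s_i · s_j):
  r[X,X] = 1 (diagonal).
  r[X,Y] = 5.3333 / (3.0768 · 2.3381) = 5.3333 / 7.1938 = 0.7414
  r[X,Z] = -0.2 / (3.0768 · 1.2649) = -0.2 / 3.8919 = -0.0514
  r[Y,Y] = 1 (diagonal).
  r[Y,Z] = -0.2 / (2.3381 · 1.2649) = -0.2 / 2.9575 = -0.0676
  r[Z,Z] = 1 (diagonal).

R is symmetric with unit diagonal. Assembling:

R = [[1, 0.7414, -0.0514],
 [0.7414, 1, -0.0676],
 [-0.0514, -0.0676, 1]]


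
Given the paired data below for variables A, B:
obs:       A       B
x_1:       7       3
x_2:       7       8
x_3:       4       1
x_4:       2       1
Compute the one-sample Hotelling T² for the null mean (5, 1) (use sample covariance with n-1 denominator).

Step 1 — sample mean vector:
  mean(A) = (7 + 7 + 4 + 2) / 4 = 20/4 = 5
  mean(B) = (3 + 8 + 1 + 1) / 4 = 13/4 = 3.25
  x̄ = (5, 3.25),  deviation x̄ - mu_0 = (5, 3.25) - (5, 1) = (0, 2.25).

Step 2 — sample covariance matrix, S[i,j] = (1/(n-1)) · Σ_k (x_{k,i} - mean_i) · (x_{k,j} - mean_j), divisor n-1 = 3:
  S[A,A] = ((2)·(2) + (2)·(2) + (-1)·(-1) + (-3)·(-3)) / 3 = 18/3 = 6
  S[A,B] = ((2)·(-0.25) + (2)·(4.75) + (-1)·(-2.25) + (-3)·(-2.25)) / 3 = 18/3 = 6
  S[B,B] = ((-0.25)·(-0.25) + (4.75)·(4.75) + (-2.25)·(-2.25) + (-2.25)·(-2.25)) / 3 = 32.75/3 = 10.9167
  S = [[6, 6],
 [6, 10.9167]].

Step 3 — invert S. det(S) = 6·10.9167 - (6)² = 29.5.
  S^{-1} = (1/det) · [[d, -b], [-b, a]] = [[0.3701, -0.2034],
 [-0.2034, 0.2034]].

Step 4 — quadratic form (x̄ - mu_0)^T · S^{-1} · (x̄ - mu_0):
  S^{-1} · (x̄ - mu_0) = (-0.4576, 0.4576),
  (x̄ - mu_0)^T · [...] = (0)·(-0.4576) + (2.25)·(0.4576) = 1.0297.

Step 5 — scale by n: T² = 4 · 1.0297 = 4.1186.

T² ≈ 4.1186


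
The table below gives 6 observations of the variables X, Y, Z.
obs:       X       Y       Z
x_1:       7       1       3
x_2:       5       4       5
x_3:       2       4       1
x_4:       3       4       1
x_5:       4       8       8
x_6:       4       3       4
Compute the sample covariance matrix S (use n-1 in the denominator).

Step 1 — column means:
  mean(X) = (7 + 5 + 2 + 3 + 4 + 4) / 6 = 25/6 = 4.1667
  mean(Y) = (1 + 4 + 4 + 4 + 8 + 3) / 6 = 24/6 = 4
  mean(Z) = (3 + 5 + 1 + 1 + 8 + 4) / 6 = 22/6 = 3.6667

Step 2 — sample covariance S[i,j] = (1/(n-1)) · Σ_k (x_{k,i} - mean_i) · (x_{k,j} - mean_j), with n-1 = 5.
  S[X,X] = ((2.8333)·(2.8333) + (0.8333)·(0.8333) + (-2.1667)·(-2.1667) + (-1.1667)·(-1.1667) + (-0.1667)·(-0.1667) + (-0.1667)·(-0.1667)) / 5 = 14.8333/5 = 2.9667
  S[X,Y] = ((2.8333)·(-3) + (0.8333)·(0) + (-2.1667)·(0) + (-1.1667)·(0) + (-0.1667)·(4) + (-0.1667)·(-1)) / 5 = -9/5 = -1.8
  S[X,Z] = ((2.8333)·(-0.6667) + (0.8333)·(1.3333) + (-2.1667)·(-2.6667) + (-1.1667)·(-2.6667) + (-0.1667)·(4.3333) + (-0.1667)·(0.3333)) / 5 = 7.3333/5 = 1.4667
  S[Y,Y] = ((-3)·(-3) + (0)·(0) + (0)·(0) + (0)·(0) + (4)·(4) + (-1)·(-1)) / 5 = 26/5 = 5.2
  S[Y,Z] = ((-3)·(-0.6667) + (0)·(1.3333) + (0)·(-2.6667) + (0)·(-2.6667) + (4)·(4.3333) + (-1)·(0.3333)) / 5 = 19/5 = 3.8
  S[Z,Z] = ((-0.6667)·(-0.6667) + (1.3333)·(1.3333) + (-2.6667)·(-2.6667) + (-2.6667)·(-2.6667) + (4.3333)·(4.3333) + (0.3333)·(0.3333)) / 5 = 35.3333/5 = 7.0667

S is symmetric (S[j,i] = S[i,j]). Assembling:

S = [[2.9667, -1.8, 1.4667],
 [-1.8, 5.2, 3.8],
 [1.4667, 3.8, 7.0667]]


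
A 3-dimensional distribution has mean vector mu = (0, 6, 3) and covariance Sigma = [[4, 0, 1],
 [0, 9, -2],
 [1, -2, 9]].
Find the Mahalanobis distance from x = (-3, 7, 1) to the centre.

Step 1 — centre the observation: (x - mu) = (-3, 1, -2).

Step 2 — invert Sigma (cofactor / det for 3×3, or solve directly):
  Sigma^{-1} = [[0.2575, -0.0067, -0.0301],
 [-0.0067, 0.1171, 0.0268],
 [-0.0301, 0.0268, 0.1204]].

Step 3 — form the quadratic (x - mu)^T · Sigma^{-1} · (x - mu):
  Sigma^{-1} · (x - mu) = (-0.7191, 0.0836, -0.1237).
  (x - mu)^T · [Sigma^{-1} · (x - mu)] = (-3)·(-0.7191) + (1)·(0.0836) + (-2)·(-0.1237) = 2.4883.

Step 4 — take square root: d = √(2.4883) ≈ 1.5774.

d(x, mu) = √(2.4883) ≈ 1.5774


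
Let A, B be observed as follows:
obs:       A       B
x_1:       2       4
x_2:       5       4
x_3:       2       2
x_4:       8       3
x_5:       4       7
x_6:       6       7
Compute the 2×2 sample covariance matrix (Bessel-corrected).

Step 1 — column means:
  mean(A) = (2 + 5 + 2 + 8 + 4 + 6) / 6 = 27/6 = 4.5
  mean(B) = (4 + 4 + 2 + 3 + 7 + 7) / 6 = 27/6 = 4.5

Step 2 — sample covariance S[i,j] = (1/(n-1)) · Σ_k (x_{k,i} - mean_i) · (x_{k,j} - mean_j), with n-1 = 5.
  S[A,A] = ((-2.5)·(-2.5) + (0.5)·(0.5) + (-2.5)·(-2.5) + (3.5)·(3.5) + (-0.5)·(-0.5) + (1.5)·(1.5)) / 5 = 27.5/5 = 5.5
  S[A,B] = ((-2.5)·(-0.5) + (0.5)·(-0.5) + (-2.5)·(-2.5) + (3.5)·(-1.5) + (-0.5)·(2.5) + (1.5)·(2.5)) / 5 = 4.5/5 = 0.9
  S[B,B] = ((-0.5)·(-0.5) + (-0.5)·(-0.5) + (-2.5)·(-2.5) + (-1.5)·(-1.5) + (2.5)·(2.5) + (2.5)·(2.5)) / 5 = 21.5/5 = 4.3

S is symmetric (S[j,i] = S[i,j]). Assembling:

S = [[5.5, 0.9],
 [0.9, 4.3]]


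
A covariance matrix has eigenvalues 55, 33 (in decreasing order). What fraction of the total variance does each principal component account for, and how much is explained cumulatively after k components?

Step 1 — total variance = trace(Sigma) = Σ λ_i = 55 + 33 = 88.

Step 2 — fraction explained by component i = λ_i / Σ λ:
  PC1: 55/88 = 0.625
  PC2: 33/88 = 0.375

Step 3 — cumulative fraction after k components = (λ_1 + ... + λ_k) / Σ λ:
  k = 1: 55/88 = 0.625
  k = 2: (55 + 33)/88 = 88/88 = 1

Summary (fraction, with percent):

explained: PC1 0.625 (62.5%), PC2 0.375 (37.5%);  cumulative: 0.625, 1


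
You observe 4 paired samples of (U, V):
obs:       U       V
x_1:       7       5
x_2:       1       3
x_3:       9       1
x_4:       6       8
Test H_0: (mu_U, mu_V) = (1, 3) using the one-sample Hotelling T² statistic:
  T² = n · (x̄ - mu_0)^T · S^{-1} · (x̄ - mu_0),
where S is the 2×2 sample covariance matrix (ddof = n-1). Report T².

Step 1 — sample mean vector:
  mean(U) = (7 + 1 + 9 + 6) / 4 = 23/4 = 5.75
  mean(V) = (5 + 3 + 1 + 8) / 4 = 17/4 = 4.25
  x̄ = (5.75, 4.25),  deviation x̄ - mu_0 = (5.75, 4.25) - (1, 3) = (4.75, 1.25).

Step 2 — sample covariance matrix, S[i,j] = (1/(n-1)) · Σ_k (x_{k,i} - mean_i) · (x_{k,j} - mean_j), divisor n-1 = 3:
  S[U,U] = ((1.25)·(1.25) + (-4.75)·(-4.75) + (3.25)·(3.25) + (0.25)·(0.25)) / 3 = 34.75/3 = 11.5833
  S[U,V] = ((1.25)·(0.75) + (-4.75)·(-1.25) + (3.25)·(-3.25) + (0.25)·(3.75)) / 3 = -2.75/3 = -0.9167
  S[V,V] = ((0.75)·(0.75) + (-1.25)·(-1.25) + (-3.25)·(-3.25) + (3.75)·(3.75)) / 3 = 26.75/3 = 8.9167
  S = [[11.5833, -0.9167],
 [-0.9167, 8.9167]].

Step 3 — invert S. det(S) = 11.5833·8.9167 - (-0.9167)² = 102.4444.
  S^{-1} = (1/det) · [[d, -b], [-b, a]] = [[0.087, 0.0089],
 [0.0089, 0.1131]].

Step 4 — quadratic form (x̄ - mu_0)^T · S^{-1} · (x̄ - mu_0):
  S^{-1} · (x̄ - mu_0) = (0.4246, 0.1838),
  (x̄ - mu_0)^T · [...] = (4.75)·(0.4246) + (1.25)·(0.1838) = 2.2467.

Step 5 — scale by n: T² = 4 · 2.2467 = 8.987.

T² ≈ 8.987


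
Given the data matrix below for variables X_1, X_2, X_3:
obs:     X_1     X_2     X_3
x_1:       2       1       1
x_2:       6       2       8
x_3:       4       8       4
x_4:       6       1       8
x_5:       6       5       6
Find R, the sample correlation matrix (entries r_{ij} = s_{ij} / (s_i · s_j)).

Step 1 — column means:
  mean(X_1) = (2 + 6 + 4 + 6 + 6) / 5 = 24/5 = 4.8
  mean(X_2) = (1 + 2 + 8 + 1 + 5) / 5 = 17/5 = 3.4
  mean(X_3) = (1 + 8 + 4 + 8 + 6) / 5 = 27/5 = 5.4

Step 2 — sample variances and covariances s[i,j] = (1/(n-1)) · Σ_k (x_{k,i} - mean_i) · (x_{k,j} - mean_j), with n-1 = 4:
  s[X_1,X_1] = ((-2.8)·(-2.8) + (1.2)·(1.2) + (-0.8)·(-0.8) + (1.2)·(1.2) + (1.2)·(1.2)) / 4 = 12.8/4 = 3.2
  s[X_1,X_2] = ((-2.8)·(-2.4) + (1.2)·(-1.4) + (-0.8)·(4.6) + (1.2)·(-2.4) + (1.2)·(1.6)) / 4 = 0.4/4 = 0.1
  s[X_1,X_3] = ((-2.8)·(-4.4) + (1.2)·(2.6) + (-0.8)·(-1.4) + (1.2)·(2.6) + (1.2)·(0.6)) / 4 = 20.4/4 = 5.1
  s[X_2,X_2] = ((-2.4)·(-2.4) + (-1.4)·(-1.4) + (4.6)·(4.6) + (-2.4)·(-2.4) + (1.6)·(1.6)) / 4 = 37.2/4 = 9.3
  s[X_2,X_3] = ((-2.4)·(-4.4) + (-1.4)·(2.6) + (4.6)·(-1.4) + (-2.4)·(2.6) + (1.6)·(0.6)) / 4 = -4.8/4 = -1.2
  s[X_3,X_3] = ((-4.4)·(-4.4) + (2.6)·(2.6) + (-1.4)·(-1.4) + (2.6)·(2.6) + (0.6)·(0.6)) / 4 = 35.2/4 = 8.8
  Sample standard deviations s_i = √(s[i,i]):
  s(X_1) = √(3.2) = 1.7889
  s(X_2) = √(9.3) = 3.0496
  s(X_3) = √(8.8) = 2.9665

Step 3 — r_{ij} = s_{ij} / (s_i · s_j):
  r[X_1,X_1] = 1 (diagonal).
  r[X_1,X_2] = 0.1 / (1.7889 · 3.0496) = 0.1 / 5.4553 = 0.0183
  r[X_1,X_3] = 5.1 / (1.7889 · 2.9665) = 5.1 / 5.3066 = 0.9611
  r[X_2,X_2] = 1 (diagonal).
  r[X_2,X_3] = -1.2 / (3.0496 · 2.9665) = -1.2 / 9.0465 = -0.1326
  r[X_3,X_3] = 1 (diagonal).

R is symmetric with unit diagonal. Assembling:

R = [[1, 0.0183, 0.9611],
 [0.0183, 1, -0.1326],
 [0.9611, -0.1326, 1]]


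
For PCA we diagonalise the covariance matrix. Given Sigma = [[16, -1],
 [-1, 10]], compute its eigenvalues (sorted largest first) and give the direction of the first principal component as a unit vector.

Step 1 — characteristic polynomial of 2×2 Sigma:
  det(Sigma - λI) = λ² - trace · λ + det = 0.
  trace = 16 + 10 = 26, det = 16·10 - (-1)² = 159.
Step 2 — discriminant:
  Δ = trace² - 4·det = 676 - 636 = 40.
Step 3 — eigenvalues:
  λ = (trace ± √Δ)/2 = (26 ± 6.3246)/2,
  λ_1 = 16.1623,  λ_2 = 9.8377.

Step 4 — unit eigenvector for λ_1: solve (Sigma - λ_1 I)v = 0. First row:
  (16 - 16.1623)·v_x + (-1)·v_y = 0, i.e. (-0.1623)·v_x + (-1)·v_y = 0,
  so v ∝ (b, λ_1 - a) = (-1, 0.1623); multiply by -1 so the first entry is positive: u = (1, -0.1623).
  ||u|| = √((1)² + (-0.1623)²) = √(1.0263) ≈ 1.0131,
  v_1 = u/||u|| ≈ (0.9871, -0.1602) (||v_1|| = 1).

λ_1 = 16.1623,  λ_2 = 9.8377;  v_1 ≈ (0.9871, -0.1602)


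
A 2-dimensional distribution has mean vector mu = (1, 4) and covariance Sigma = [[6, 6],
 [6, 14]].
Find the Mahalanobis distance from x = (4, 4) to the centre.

Step 1 — centre the observation: (x - mu) = (3, 0).

Step 2 — invert Sigma. det(Sigma) = 6·14 - (6)² = 48.
  Sigma^{-1} = (1/det) · [[d, -b], [-b, a]] = [[0.2917, -0.125],
 [-0.125, 0.125]].

Step 3 — form the quadratic (x - mu)^T · Sigma^{-1} · (x - mu):
  Sigma^{-1} · (x - mu) = (0.875, -0.375).
  (x - mu)^T · [Sigma^{-1} · (x - mu)] = (3)·(0.875) + (0)·(-0.375) = 2.625.

Step 4 — take square root: d = √(2.625) ≈ 1.6202.

d(x, mu) = √(2.625) ≈ 1.6202


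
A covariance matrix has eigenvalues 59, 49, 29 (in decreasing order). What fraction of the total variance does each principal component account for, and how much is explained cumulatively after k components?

Step 1 — total variance = trace(Sigma) = Σ λ_i = 59 + 49 + 29 = 137.

Step 2 — fraction explained by component i = λ_i / Σ λ:
  PC1: 59/137 = 0.4307
  PC2: 49/137 = 0.3577
  PC3: 29/137 = 0.2117

Step 3 — cumulative fraction after k components = (λ_1 + ... + λ_k) / Σ λ:
  k = 1: 59/137 = 0.4307
  k = 2: (59 + 49)/137 = 108/137 = 0.7883
  k = 3: (59 + 49 + 29)/137 = 137/137 = 1

Summary (fraction, with percent):

explained: PC1 0.4307 (43.07%), PC2 0.3577 (35.77%), PC3 0.2117 (21.17%);  cumulative: 0.4307, 0.7883, 1


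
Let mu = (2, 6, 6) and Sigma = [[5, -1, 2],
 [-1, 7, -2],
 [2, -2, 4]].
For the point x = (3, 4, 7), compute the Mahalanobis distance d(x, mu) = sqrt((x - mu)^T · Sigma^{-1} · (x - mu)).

Step 1 — centre the observation: (x - mu) = (1, -2, 1).

Step 2 — invert Sigma (cofactor / det for 3×3, or solve directly):
  Sigma^{-1} = [[0.25, 0, -0.125],
 [0, 0.1667, 0.0833],
 [-0.125, 0.0833, 0.3542]].

Step 3 — form the quadratic (x - mu)^T · Sigma^{-1} · (x - mu):
  Sigma^{-1} · (x - mu) = (0.125, -0.25, 0.0625).
  (x - mu)^T · [Sigma^{-1} · (x - mu)] = (1)·(0.125) + (-2)·(-0.25) + (1)·(0.0625) = 0.6875.

Step 4 — take square root: d = √(0.6875) ≈ 0.8292.

d(x, mu) = √(0.6875) ≈ 0.8292


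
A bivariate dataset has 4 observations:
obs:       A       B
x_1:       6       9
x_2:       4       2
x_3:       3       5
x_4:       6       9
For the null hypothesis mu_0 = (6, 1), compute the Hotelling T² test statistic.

Step 1 — sample mean vector:
  mean(A) = (6 + 4 + 3 + 6) / 4 = 19/4 = 4.75
  mean(B) = (9 + 2 + 5 + 9) / 4 = 25/4 = 6.25
  x̄ = (4.75, 6.25),  deviation x̄ - mu_0 = (4.75, 6.25) - (6, 1) = (-1.25, 5.25).

Step 2 — sample covariance matrix, S[i,j] = (1/(n-1)) · Σ_k (x_{k,i} - mean_i) · (x_{k,j} - mean_j), divisor n-1 = 3:
  S[A,A] = ((1.25)·(1.25) + (-0.75)·(-0.75) + (-1.75)·(-1.75) + (1.25)·(1.25)) / 3 = 6.75/3 = 2.25
  S[A,B] = ((1.25)·(2.75) + (-0.75)·(-4.25) + (-1.75)·(-1.25) + (1.25)·(2.75)) / 3 = 12.25/3 = 4.0833
  S[B,B] = ((2.75)·(2.75) + (-4.25)·(-4.25) + (-1.25)·(-1.25) + (2.75)·(2.75)) / 3 = 34.75/3 = 11.5833
  S = [[2.25, 4.0833],
 [4.0833, 11.5833]].

Step 3 — invert S. det(S) = 2.25·11.5833 - (4.0833)² = 9.3889.
  S^{-1} = (1/det) · [[d, -b], [-b, a]] = [[1.2337, -0.4349],
 [-0.4349, 0.2396]].

Step 4 — quadratic form (x̄ - mu_0)^T · S^{-1} · (x̄ - mu_0):
  S^{-1} · (x̄ - mu_0) = (-3.8254, 1.8018),
  (x̄ - mu_0)^T · [...] = (-1.25)·(-3.8254) + (5.25)·(1.8018) = 14.2411.

Step 5 — scale by n: T² = 4 · 14.2411 = 56.9645.

T² ≈ 56.9645


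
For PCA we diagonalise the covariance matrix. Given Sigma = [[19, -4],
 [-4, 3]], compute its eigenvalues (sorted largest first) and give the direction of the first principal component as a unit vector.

Step 1 — characteristic polynomial of 2×2 Sigma:
  det(Sigma - λI) = λ² - trace · λ + det = 0.
  trace = 19 + 3 = 22, det = 19·3 - (-4)² = 41.
Step 2 — discriminant:
  Δ = trace² - 4·det = 484 - 164 = 320.
Step 3 — eigenvalues:
  λ = (trace ± √Δ)/2 = (22 ± 17.8885)/2,
  λ_1 = 19.9443,  λ_2 = 2.0557.

Step 4 — unit eigenvector for λ_1: solve (Sigma - λ_1 I)v = 0. First row:
  (19 - 19.9443)·v_x + (-4)·v_y = 0, i.e. (-0.9443)·v_x + (-4)·v_y = 0,
  so v ∝ (b, λ_1 - a) = (-4, 0.9443); multiply by -1 so the first entry is positive: u = (4, -0.9443).
  ||u|| = √((4)² + (-0.9443)²) = √(16.8916) ≈ 4.1099,
  v_1 = u/||u|| ≈ (0.9732, -0.2298) (||v_1|| = 1).

λ_1 = 19.9443,  λ_2 = 2.0557;  v_1 ≈ (0.9732, -0.2298)


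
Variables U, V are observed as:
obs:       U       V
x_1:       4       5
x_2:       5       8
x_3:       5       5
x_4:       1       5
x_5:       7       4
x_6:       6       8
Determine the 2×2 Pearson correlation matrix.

Step 1 — column means:
  mean(U) = (4 + 5 + 5 + 1 + 7 + 6) / 6 = 28/6 = 4.6667
  mean(V) = (5 + 8 + 5 + 5 + 4 + 8) / 6 = 35/6 = 5.8333

Step 2 — sample variances and covariances s[i,j] = (1/(n-1)) · Σ_k (x_{k,i} - mean_i) · (x_{k,j} - mean_j), with n-1 = 5:
  s[U,U] = ((-0.6667)·(-0.6667) + (0.3333)·(0.3333) + (0.3333)·(0.3333) + (-3.6667)·(-3.6667) + (2.3333)·(2.3333) + (1.3333)·(1.3333)) / 5 = 21.3333/5 = 4.2667
  s[U,V] = ((-0.6667)·(-0.8333) + (0.3333)·(2.1667) + (0.3333)·(-0.8333) + (-3.6667)·(-0.8333) + (2.3333)·(-1.8333) + (1.3333)·(2.1667)) / 5 = 2.6667/5 = 0.5333
  s[V,V] = ((-0.8333)·(-0.8333) + (2.1667)·(2.1667) + (-0.8333)·(-0.8333) + (-0.8333)·(-0.8333) + (-1.8333)·(-1.8333) + (2.1667)·(2.1667)) / 5 = 14.8333/5 = 2.9667
  Sample standard deviations s_i = √(s[i,i]):
  s(U) = √(4.2667) = 2.0656
  s(V) = √(2.9667) = 1.7224

Step 3 — r_{ij} = s_{ij} / (s_i · s_j):
  r[U,U] = 1 (diagonal).
  r[U,V] = 0.5333 / (2.0656 · 1.7224) = 0.5333 / 3.5578 = 0.1499
  r[V,V] = 1 (diagonal).

R is symmetric with unit diagonal. Assembling:

R = [[1, 0.1499],
 [0.1499, 1]]


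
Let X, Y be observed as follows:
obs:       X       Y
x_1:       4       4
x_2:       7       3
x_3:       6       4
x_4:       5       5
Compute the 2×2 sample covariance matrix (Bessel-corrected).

Step 1 — column means:
  mean(X) = (4 + 7 + 6 + 5) / 4 = 22/4 = 5.5
  mean(Y) = (4 + 3 + 4 + 5) / 4 = 16/4 = 4

Step 2 — sample covariance S[i,j] = (1/(n-1)) · Σ_k (x_{k,i} - mean_i) · (x_{k,j} - mean_j), with n-1 = 3.
  S[X,X] = ((-1.5)·(-1.5) + (1.5)·(1.5) + (0.5)·(0.5) + (-0.5)·(-0.5)) / 3 = 5/3 = 1.6667
  S[X,Y] = ((-1.5)·(0) + (1.5)·(-1) + (0.5)·(0) + (-0.5)·(1)) / 3 = -2/3 = -0.6667
  S[Y,Y] = ((0)·(0) + (-1)·(-1) + (0)·(0) + (1)·(1)) / 3 = 2/3 = 0.6667

S is symmetric (S[j,i] = S[i,j]). Assembling:

S = [[1.6667, -0.6667],
 [-0.6667, 0.6667]]


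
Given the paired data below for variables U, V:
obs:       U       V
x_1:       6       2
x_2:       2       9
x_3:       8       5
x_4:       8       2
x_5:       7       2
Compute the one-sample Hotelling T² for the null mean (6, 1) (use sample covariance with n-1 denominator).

Step 1 — sample mean vector:
  mean(U) = (6 + 2 + 8 + 8 + 7) / 5 = 31/5 = 6.2
  mean(V) = (2 + 9 + 5 + 2 + 2) / 5 = 20/5 = 4
  x̄ = (6.2, 4),  deviation x̄ - mu_0 = (6.2, 4) - (6, 1) = (0.2, 3).

Step 2 — sample covariance matrix, S[i,j] = (1/(n-1)) · Σ_k (x_{k,i} - mean_i) · (x_{k,j} - mean_j), divisor n-1 = 4:
  S[U,U] = ((-0.2)·(-0.2) + (-4.2)·(-4.2) + (1.8)·(1.8) + (1.8)·(1.8) + (0.8)·(0.8)) / 4 = 24.8/4 = 6.2
  S[U,V] = ((-0.2)·(-2) + (-4.2)·(5) + (1.8)·(1) + (1.8)·(-2) + (0.8)·(-2)) / 4 = -24/4 = -6
  S[V,V] = ((-2)·(-2) + (5)·(5) + (1)·(1) + (-2)·(-2) + (-2)·(-2)) / 4 = 38/4 = 9.5
  S = [[6.2, -6],
 [-6, 9.5]].

Step 3 — invert S. det(S) = 6.2·9.5 - (-6)² = 22.9.
  S^{-1} = (1/det) · [[d, -b], [-b, a]] = [[0.4148, 0.262],
 [0.262, 0.2707]].

Step 4 — quadratic form (x̄ - mu_0)^T · S^{-1} · (x̄ - mu_0):
  S^{-1} · (x̄ - mu_0) = (0.869, 0.8646),
  (x̄ - mu_0)^T · [...] = (0.2)·(0.869) + (3)·(0.8646) = 2.7677.

Step 5 — scale by n: T² = 5 · 2.7677 = 13.8384.

T² ≈ 13.8384


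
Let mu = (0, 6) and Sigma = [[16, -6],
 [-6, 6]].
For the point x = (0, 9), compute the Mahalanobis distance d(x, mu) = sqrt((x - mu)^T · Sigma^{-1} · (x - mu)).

Step 1 — centre the observation: (x - mu) = (0, 3).

Step 2 — invert Sigma. det(Sigma) = 16·6 - (-6)² = 60.
  Sigma^{-1} = (1/det) · [[d, -b], [-b, a]] = [[0.1, 0.1],
 [0.1, 0.2667]].

Step 3 — form the quadratic (x - mu)^T · Sigma^{-1} · (x - mu):
  Sigma^{-1} · (x - mu) = (0.3, 0.8).
  (x - mu)^T · [Sigma^{-1} · (x - mu)] = (0)·(0.3) + (3)·(0.8) = 2.4.

Step 4 — take square root: d = √(2.4) ≈ 1.5492.

d(x, mu) = √(2.4) ≈ 1.5492


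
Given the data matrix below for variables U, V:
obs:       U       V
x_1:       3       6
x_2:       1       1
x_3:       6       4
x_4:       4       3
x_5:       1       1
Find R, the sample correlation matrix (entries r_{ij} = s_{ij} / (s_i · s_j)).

Step 1 — column means:
  mean(U) = (3 + 1 + 6 + 4 + 1) / 5 = 15/5 = 3
  mean(V) = (6 + 1 + 4 + 3 + 1) / 5 = 15/5 = 3

Step 2 — sample variances and covariances s[i,j] = (1/(n-1)) · Σ_k (x_{k,i} - mean_i) · (x_{k,j} - mean_j), with n-1 = 4:
  s[U,U] = ((0)·(0) + (-2)·(-2) + (3)·(3) + (1)·(1) + (-2)·(-2)) / 4 = 18/4 = 4.5
  s[U,V] = ((0)·(3) + (-2)·(-2) + (3)·(1) + (1)·(0) + (-2)·(-2)) / 4 = 11/4 = 2.75
  s[V,V] = ((3)·(3) + (-2)·(-2) + (1)·(1) + (0)·(0) + (-2)·(-2)) / 4 = 18/4 = 4.5
  Sample standard deviations s_i = √(s[i,i]):
  s(U) = √(4.5) = 2.1213
  s(V) = √(4.5) = 2.1213

Step 3 — r_{ij} = s_{ij} / (s_i · s_j):
  r[U,U] = 1 (diagonal).
  r[U,V] = 2.75 / (2.1213 · 2.1213) = 2.75 / 4.5 = 0.6111
  r[V,V] = 1 (diagonal).

R is symmetric with unit diagonal. Assembling:

R = [[1, 0.6111],
 [0.6111, 1]]


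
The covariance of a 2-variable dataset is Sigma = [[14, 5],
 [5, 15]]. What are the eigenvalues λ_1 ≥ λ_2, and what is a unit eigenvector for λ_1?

Step 1 — characteristic polynomial of 2×2 Sigma:
  det(Sigma - λI) = λ² - trace · λ + det = 0.
  trace = 14 + 15 = 29, det = 14·15 - (5)² = 185.
Step 2 — discriminant:
  Δ = trace² - 4·det = 841 - 740 = 101.
Step 3 — eigenvalues:
  λ = (trace ± √Δ)/2 = (29 ± 10.0499)/2,
  λ_1 = 19.5249,  λ_2 = 9.4751.

Step 4 — unit eigenvector for λ_1: solve (Sigma - λ_1 I)v = 0. First row:
  (14 - 19.5249)·v_x + (5)·v_y = 0, i.e. (-5.5249)·v_x + (5)·v_y = 0,
  so v ∝ (b, λ_1 - a) = (5, 5.5249) = u.
  ||u|| = √((5)² + (5.5249)²) = √(55.5249) ≈ 7.4515,
  v_1 = u/||u|| ≈ (0.671, 0.7415) (||v_1|| = 1).

λ_1 = 19.5249,  λ_2 = 9.4751;  v_1 ≈ (0.671, 0.7415)


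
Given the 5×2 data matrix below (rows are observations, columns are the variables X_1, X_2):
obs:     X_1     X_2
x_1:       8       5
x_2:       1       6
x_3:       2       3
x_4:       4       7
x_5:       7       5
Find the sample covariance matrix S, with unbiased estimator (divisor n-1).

Step 1 — column means:
  mean(X_1) = (8 + 1 + 2 + 4 + 7) / 5 = 22/5 = 4.4
  mean(X_2) = (5 + 6 + 3 + 7 + 5) / 5 = 26/5 = 5.2

Step 2 — sample covariance S[i,j] = (1/(n-1)) · Σ_k (x_{k,i} - mean_i) · (x_{k,j} - mean_j), with n-1 = 4.
  S[X_1,X_1] = ((3.6)·(3.6) + (-3.4)·(-3.4) + (-2.4)·(-2.4) + (-0.4)·(-0.4) + (2.6)·(2.6)) / 4 = 37.2/4 = 9.3
  S[X_1,X_2] = ((3.6)·(-0.2) + (-3.4)·(0.8) + (-2.4)·(-2.2) + (-0.4)·(1.8) + (2.6)·(-0.2)) / 4 = 0.6/4 = 0.15
  S[X_2,X_2] = ((-0.2)·(-0.2) + (0.8)·(0.8) + (-2.2)·(-2.2) + (1.8)·(1.8) + (-0.2)·(-0.2)) / 4 = 8.8/4 = 2.2

S is symmetric (S[j,i] = S[i,j]). Assembling:

S = [[9.3, 0.15],
 [0.15, 2.2]]


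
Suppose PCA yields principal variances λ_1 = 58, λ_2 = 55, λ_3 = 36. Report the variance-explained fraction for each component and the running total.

Step 1 — total variance = trace(Sigma) = Σ λ_i = 58 + 55 + 36 = 149.

Step 2 — fraction explained by component i = λ_i / Σ λ:
  PC1: 58/149 = 0.3893
  PC2: 55/149 = 0.3691
  PC3: 36/149 = 0.2416

Step 3 — cumulative fraction after k components = (λ_1 + ... + λ_k) / Σ λ:
  k = 1: 58/149 = 0.3893
  k = 2: (58 + 55)/149 = 113/149 = 0.7584
  k = 3: (58 + 55 + 36)/149 = 149/149 = 1

Summary (fraction, with percent):

explained: PC1 0.3893 (38.93%), PC2 0.3691 (36.91%), PC3 0.2416 (24.16%);  cumulative: 0.3893, 0.7584, 1


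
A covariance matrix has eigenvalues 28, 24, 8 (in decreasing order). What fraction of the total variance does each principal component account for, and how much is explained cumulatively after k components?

Step 1 — total variance = trace(Sigma) = Σ λ_i = 28 + 24 + 8 = 60.

Step 2 — fraction explained by component i = λ_i / Σ λ:
  PC1: 28/60 = 0.4667
  PC2: 24/60 = 0.4
  PC3: 8/60 = 0.1333

Step 3 — cumulative fraction after k components = (λ_1 + ... + λ_k) / Σ λ:
  k = 1: 28/60 = 0.4667
  k = 2: (28 + 24)/60 = 52/60 = 0.8667
  k = 3: (28 + 24 + 8)/60 = 60/60 = 1

Summary (fraction, with percent):

explained: PC1 0.4667 (46.67%), PC2 0.4 (40%), PC3 0.1333 (13.33%);  cumulative: 0.4667, 0.8667, 1


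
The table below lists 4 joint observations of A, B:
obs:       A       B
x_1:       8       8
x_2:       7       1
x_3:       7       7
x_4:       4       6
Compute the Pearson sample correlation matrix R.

Step 1 — column means:
  mean(A) = (8 + 7 + 7 + 4) / 4 = 26/4 = 6.5
  mean(B) = (8 + 1 + 7 + 6) / 4 = 22/4 = 5.5

Step 2 — sample variances and covariances s[i,j] = (1/(n-1)) · Σ_k (x_{k,i} - mean_i) · (x_{k,j} - mean_j), with n-1 = 3:
  s[A,A] = ((1.5)·(1.5) + (0.5)·(0.5) + (0.5)·(0.5) + (-2.5)·(-2.5)) / 3 = 9/3 = 3
  s[A,B] = ((1.5)·(2.5) + (0.5)·(-4.5) + (0.5)·(1.5) + (-2.5)·(0.5)) / 3 = 1/3 = 0.3333
  s[B,B] = ((2.5)·(2.5) + (-4.5)·(-4.5) + (1.5)·(1.5) + (0.5)·(0.5)) / 3 = 29/3 = 9.6667
  Sample standard deviations s_i = √(s[i,i]):
  s(A) = √(3) = 1.7321
  s(B) = √(9.6667) = 3.1091

Step 3 — r_{ij} = s_{ij} / (s_i · s_j):
  r[A,A] = 1 (diagonal).
  r[A,B] = 0.3333 / (1.7321 · 3.1091) = 0.3333 / 5.3852 = 0.0619
  r[B,B] = 1 (diagonal).

R is symmetric with unit diagonal. Assembling:

R = [[1, 0.0619],
 [0.0619, 1]]


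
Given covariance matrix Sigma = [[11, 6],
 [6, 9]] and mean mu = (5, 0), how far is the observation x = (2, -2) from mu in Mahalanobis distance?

Step 1 — centre the observation: (x - mu) = (-3, -2).

Step 2 — invert Sigma. det(Sigma) = 11·9 - (6)² = 63.
  Sigma^{-1} = (1/det) · [[d, -b], [-b, a]] = [[0.1429, -0.0952],
 [-0.0952, 0.1746]].

Step 3 — form the quadratic (x - mu)^T · Sigma^{-1} · (x - mu):
  Sigma^{-1} · (x - mu) = (-0.2381, -0.0635).
  (x - mu)^T · [Sigma^{-1} · (x - mu)] = (-3)·(-0.2381) + (-2)·(-0.0635) = 0.8413.

Step 4 — take square root: d = √(0.8413) ≈ 0.9172.

d(x, mu) = √(0.8413) ≈ 0.9172


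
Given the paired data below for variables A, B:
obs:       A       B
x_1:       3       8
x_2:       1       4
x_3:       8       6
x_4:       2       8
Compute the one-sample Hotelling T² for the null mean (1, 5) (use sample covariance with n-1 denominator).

Step 1 — sample mean vector:
  mean(A) = (3 + 1 + 8 + 2) / 4 = 14/4 = 3.5
  mean(B) = (8 + 4 + 6 + 8) / 4 = 26/4 = 6.5
  x̄ = (3.5, 6.5),  deviation x̄ - mu_0 = (3.5, 6.5) - (1, 5) = (2.5, 1.5).

Step 2 — sample covariance matrix, S[i,j] = (1/(n-1)) · Σ_k (x_{k,i} - mean_i) · (x_{k,j} - mean_j), divisor n-1 = 3:
  S[A,A] = ((-0.5)·(-0.5) + (-2.5)·(-2.5) + (4.5)·(4.5) + (-1.5)·(-1.5)) / 3 = 29/3 = 9.6667
  S[A,B] = ((-0.5)·(1.5) + (-2.5)·(-2.5) + (4.5)·(-0.5) + (-1.5)·(1.5)) / 3 = 1/3 = 0.3333
  S[B,B] = ((1.5)·(1.5) + (-2.5)·(-2.5) + (-0.5)·(-0.5) + (1.5)·(1.5)) / 3 = 11/3 = 3.6667
  S = [[9.6667, 0.3333],
 [0.3333, 3.6667]].

Step 3 — invert S. det(S) = 9.6667·3.6667 - (0.3333)² = 35.3333.
  S^{-1} = (1/det) · [[d, -b], [-b, a]] = [[0.1038, -0.0094],
 [-0.0094, 0.2736]].

Step 4 — quadratic form (x̄ - mu_0)^T · S^{-1} · (x̄ - mu_0):
  S^{-1} · (x̄ - mu_0) = (0.2453, 0.3868),
  (x̄ - mu_0)^T · [...] = (2.5)·(0.2453) + (1.5)·(0.3868) = 1.1934.

Step 5 — scale by n: T² = 4 · 1.1934 = 4.7736.

T² ≈ 4.7736


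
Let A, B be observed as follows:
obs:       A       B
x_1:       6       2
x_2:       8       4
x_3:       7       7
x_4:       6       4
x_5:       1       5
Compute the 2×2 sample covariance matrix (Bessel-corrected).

Step 1 — column means:
  mean(A) = (6 + 8 + 7 + 6 + 1) / 5 = 28/5 = 5.6
  mean(B) = (2 + 4 + 7 + 4 + 5) / 5 = 22/5 = 4.4

Step 2 — sample covariance S[i,j] = (1/(n-1)) · Σ_k (x_{k,i} - mean_i) · (x_{k,j} - mean_j), with n-1 = 4.
  S[A,A] = ((0.4)·(0.4) + (2.4)·(2.4) + (1.4)·(1.4) + (0.4)·(0.4) + (-4.6)·(-4.6)) / 4 = 29.2/4 = 7.3
  S[A,B] = ((0.4)·(-2.4) + (2.4)·(-0.4) + (1.4)·(2.6) + (0.4)·(-0.4) + (-4.6)·(0.6)) / 4 = -1.2/4 = -0.3
  S[B,B] = ((-2.4)·(-2.4) + (-0.4)·(-0.4) + (2.6)·(2.6) + (-0.4)·(-0.4) + (0.6)·(0.6)) / 4 = 13.2/4 = 3.3

S is symmetric (S[j,i] = S[i,j]). Assembling:

S = [[7.3, -0.3],
 [-0.3, 3.3]]
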